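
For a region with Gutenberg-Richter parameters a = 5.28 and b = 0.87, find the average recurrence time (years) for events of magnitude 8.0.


log10(N) = 5.28 - 0.87*8.0 = -1.68
N = 10^-1.68 = 0.020893
T = 1/N = 1/0.020893 = 47.863 years

47.863


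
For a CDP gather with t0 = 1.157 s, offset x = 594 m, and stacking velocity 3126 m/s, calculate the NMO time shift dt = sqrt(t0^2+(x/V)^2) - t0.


x/Vnmo = 594/3126 = 0.190019
(x/Vnmo)^2 = 0.036107
t0^2 = 1.338649
sqrt(1.338649 + 0.036107) = 1.1725
dt = 1.1725 - 1.157 = 0.0155

0.0155


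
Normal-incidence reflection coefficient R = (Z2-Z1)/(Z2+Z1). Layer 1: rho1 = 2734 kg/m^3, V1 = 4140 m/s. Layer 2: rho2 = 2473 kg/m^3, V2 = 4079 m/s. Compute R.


Z1 = 2734 * 4140 = 11318760
Z2 = 2473 * 4079 = 10087367
R = (10087367 - 11318760) / (10087367 + 11318760) = -1231393 / 21406127 = -0.0575

-0.0575


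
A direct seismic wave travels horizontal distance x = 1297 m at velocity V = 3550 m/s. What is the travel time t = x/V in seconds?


t = x / V
= 1297 / 3550
= 0.3654 s

0.3654


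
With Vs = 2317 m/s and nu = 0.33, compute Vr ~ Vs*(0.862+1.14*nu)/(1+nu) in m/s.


Numerator factor = 0.862 + 1.14*0.33 = 1.2382
Denominator = 1 + 0.33 = 1.33
Vr = 2317 * 1.2382 / 1.33 = 2157.07 m/s

2157.07


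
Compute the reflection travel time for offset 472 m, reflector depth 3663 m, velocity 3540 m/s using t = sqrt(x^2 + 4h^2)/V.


x^2 + 4h^2 = 472^2 + 4*3663^2 = 222784 + 53670276 = 53893060
sqrt(53893060) = 7341.1893
t = 7341.1893 / 3540 = 2.0738 s

2.0738


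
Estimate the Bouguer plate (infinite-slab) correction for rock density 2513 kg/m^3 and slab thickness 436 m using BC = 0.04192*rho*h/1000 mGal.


BC = 0.04192 * rho * h / 1000
= 0.04192 * 2513 * 436 / 1000
= 45.9304 mGal

45.9304


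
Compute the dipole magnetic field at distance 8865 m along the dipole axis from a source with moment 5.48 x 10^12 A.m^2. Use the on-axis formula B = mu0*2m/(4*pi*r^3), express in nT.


m = 5.48 x 10^12 = 5480000000000 A.m^2
2m = 10960000000000 A.m^2
r^3 = 8865^3 = 696684614625
B = (4pi*10^-7) * 10960000000000 / (4*pi * 696684614625) * 1e9
= 13772742.193338 / 8754797068699.74 * 1e9
= 1573.1652 nT

1573.1652


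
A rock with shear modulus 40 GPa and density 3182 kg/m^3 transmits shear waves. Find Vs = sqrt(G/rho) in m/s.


Convert G to Pa: G = 40e9 Pa
Compute G/rho = 40e9 / 3182 = 12570710.2451
Vs = sqrt(12570710.2451) = 3545.52 m/s

3545.52


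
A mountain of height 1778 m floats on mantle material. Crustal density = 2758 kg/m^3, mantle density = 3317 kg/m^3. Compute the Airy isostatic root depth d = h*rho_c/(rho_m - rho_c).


rho_m - rho_c = 3317 - 2758 = 559
d = 1778 * 2758 / 559
= 4903724 / 559
= 8772.31 m

8772.31


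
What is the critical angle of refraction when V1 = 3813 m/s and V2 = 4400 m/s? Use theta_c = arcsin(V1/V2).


V1/V2 = 3813/4400 = 0.866591
theta_c = arcsin(0.866591) = 60.0649 degrees

60.0649


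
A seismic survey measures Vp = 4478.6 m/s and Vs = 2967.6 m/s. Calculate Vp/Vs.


Vp/Vs = 4478.6 / 2967.6
= 1.5092

1.5092


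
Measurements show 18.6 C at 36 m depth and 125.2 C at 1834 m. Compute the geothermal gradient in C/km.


dT = 125.2 - 18.6 = 106.6 C
dz = 1834 - 36 = 1798 m
gradient = dT/dz * 1000 = 106.6/1798 * 1000 = 59.2881 C/km

59.2881


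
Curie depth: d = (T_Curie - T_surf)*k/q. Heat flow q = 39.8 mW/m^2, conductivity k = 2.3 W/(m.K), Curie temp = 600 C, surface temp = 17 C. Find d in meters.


T_Curie - T_surf = 600 - 17 = 583 C
Convert q to W/m^2: 39.8 mW/m^2 = 0.0398 W/m^2
d = 583 * 2.3 / 0.0398 = 33690.95 m

33690.95


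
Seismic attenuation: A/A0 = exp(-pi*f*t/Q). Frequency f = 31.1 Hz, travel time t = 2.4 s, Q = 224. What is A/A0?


pi*f*t/Q = pi*31.1*2.4/224 = 1.046824
A/A0 = exp(-1.046824) = 0.351051

0.351051


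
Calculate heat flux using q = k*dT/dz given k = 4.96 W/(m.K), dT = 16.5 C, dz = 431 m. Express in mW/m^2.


q = k * dT / dz * 1000
= 4.96 * 16.5 / 431 * 1000
= 0.189884 * 1000
= 189.884 mW/m^2

189.884


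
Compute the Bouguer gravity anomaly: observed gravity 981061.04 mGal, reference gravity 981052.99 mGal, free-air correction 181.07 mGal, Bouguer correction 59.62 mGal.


BA = g_obs - g_ref + FAC - BC
= 981061.04 - 981052.99 + 181.07 - 59.62
= 129.5 mGal

129.5


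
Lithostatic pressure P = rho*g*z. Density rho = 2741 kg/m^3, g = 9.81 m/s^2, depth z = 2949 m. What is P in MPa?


P = rho * g * z / 1e6
= 2741 * 9.81 * 2949 / 1e6
= 79296280.29 / 1e6
= 79.2963 MPa

79.2963


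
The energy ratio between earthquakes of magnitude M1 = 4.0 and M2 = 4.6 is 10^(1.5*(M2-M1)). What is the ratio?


M2 - M1 = 4.6 - 4.0 = 0.6
1.5 * 0.6 = 0.9
ratio = 10^0.9 = 7.94

7.94


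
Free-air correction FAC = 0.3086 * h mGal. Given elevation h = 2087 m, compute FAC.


FAC = 0.3086 * h
= 0.3086 * 2087
= 644.0482 mGal

644.0482


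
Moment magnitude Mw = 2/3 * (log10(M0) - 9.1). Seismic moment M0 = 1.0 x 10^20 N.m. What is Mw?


log10(M0) = log10(1.0 x 10^20) = 20.0
Mw = 2/3 * (20.0 - 9.1)
= 2/3 * 10.9
= 7.27

7.27


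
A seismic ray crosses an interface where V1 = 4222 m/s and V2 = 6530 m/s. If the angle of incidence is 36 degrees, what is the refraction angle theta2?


sin(theta1) = sin(36 deg) = 0.587785
sin(theta2) = V2/V1 * sin(theta1) = 6530/4222 * 0.587785 = 0.909104
theta2 = arcsin(0.909104) = 65.3818 degrees

65.3818


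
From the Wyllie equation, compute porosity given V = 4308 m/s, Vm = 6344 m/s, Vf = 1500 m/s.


1/V - 1/Vm = 1/4308 - 1/6344 = 7.45e-05
1/Vf - 1/Vm = 1/1500 - 1/6344 = 0.00050904
phi = 7.45e-05 / 0.00050904 = 0.1463

0.1463


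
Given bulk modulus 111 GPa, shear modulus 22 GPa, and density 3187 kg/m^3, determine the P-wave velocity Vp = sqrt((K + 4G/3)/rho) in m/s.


First compute the effective modulus:
K + 4G/3 = 111e9 + 4*22e9/3 = 140333333333.33 Pa
Then divide by density:
140333333333.33 / 3187 = 44033050.9361 Pa/(kg/m^3)
Take the square root:
Vp = sqrt(44033050.9361) = 6635.74 m/s

6635.74


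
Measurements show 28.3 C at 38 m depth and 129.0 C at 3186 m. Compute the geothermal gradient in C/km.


dT = 129.0 - 28.3 = 100.7 C
dz = 3186 - 38 = 3148 m
gradient = dT/dz * 1000 = 100.7/3148 * 1000 = 31.9886 C/km

31.9886


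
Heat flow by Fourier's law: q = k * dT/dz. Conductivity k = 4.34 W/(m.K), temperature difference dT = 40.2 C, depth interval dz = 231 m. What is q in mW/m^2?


q = k * dT / dz * 1000
= 4.34 * 40.2 / 231 * 1000
= 0.755273 * 1000
= 755.2727 mW/m^2

755.2727


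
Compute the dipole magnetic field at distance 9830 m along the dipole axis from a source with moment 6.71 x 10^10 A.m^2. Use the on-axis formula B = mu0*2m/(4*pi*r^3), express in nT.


m = 6.71 x 10^10 = 67100000000 A.m^2
2m = 134200000000 A.m^2
r^3 = 9830^3 = 949862087000
B = (4pi*10^-7) * 134200000000 / (4*pi * 949862087000) * 1e9
= 168640.693645 / 11936319017770.68 * 1e9
= 14.1284 nT

14.1284


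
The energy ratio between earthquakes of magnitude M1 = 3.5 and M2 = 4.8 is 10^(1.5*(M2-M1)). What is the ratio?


M2 - M1 = 4.8 - 3.5 = 1.3
1.5 * 1.3 = 1.95
ratio = 10^1.95 = 89.13

89.13


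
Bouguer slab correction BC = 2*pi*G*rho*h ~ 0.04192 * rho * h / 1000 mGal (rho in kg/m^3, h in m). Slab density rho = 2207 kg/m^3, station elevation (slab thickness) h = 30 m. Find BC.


BC = 0.04192 * rho * h / 1000
= 0.04192 * 2207 * 30 / 1000
= 2.7755 mGal

2.7755


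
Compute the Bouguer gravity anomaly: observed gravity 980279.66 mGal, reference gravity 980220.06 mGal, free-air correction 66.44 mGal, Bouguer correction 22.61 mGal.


BA = g_obs - g_ref + FAC - BC
= 980279.66 - 980220.06 + 66.44 - 22.61
= 103.43 mGal

103.43


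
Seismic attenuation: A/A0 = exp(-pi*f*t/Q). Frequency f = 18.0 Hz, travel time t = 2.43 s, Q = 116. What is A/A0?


pi*f*t/Q = pi*18.0*2.43/116 = 1.184597
A/A0 = exp(-1.184597) = 0.305869

0.305869


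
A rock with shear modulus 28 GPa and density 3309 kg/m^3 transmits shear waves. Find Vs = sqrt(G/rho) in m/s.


Convert G to Pa: G = 28e9 Pa
Compute G/rho = 28e9 / 3309 = 8461770.9278
Vs = sqrt(8461770.9278) = 2908.91 m/s

2908.91


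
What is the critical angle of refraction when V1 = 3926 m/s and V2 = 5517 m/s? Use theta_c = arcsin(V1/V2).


V1/V2 = 3926/5517 = 0.711619
theta_c = arcsin(0.711619) = 45.3668 degrees

45.3668


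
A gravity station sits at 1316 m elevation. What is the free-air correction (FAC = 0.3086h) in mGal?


FAC = 0.3086 * h
= 0.3086 * 1316
= 406.1176 mGal

406.1176


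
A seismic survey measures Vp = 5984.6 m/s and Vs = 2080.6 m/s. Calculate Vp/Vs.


Vp/Vs = 5984.6 / 2080.6
= 2.8764

2.8764


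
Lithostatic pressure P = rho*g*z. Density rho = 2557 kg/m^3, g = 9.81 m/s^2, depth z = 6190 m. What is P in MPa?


P = rho * g * z / 1e6
= 2557 * 9.81 * 6190 / 1e6
= 155271012.3 / 1e6
= 155.271 MPa

155.271


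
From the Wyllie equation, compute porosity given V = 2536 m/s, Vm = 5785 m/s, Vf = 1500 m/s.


1/V - 1/Vm = 1/2536 - 1/5785 = 0.00022146
1/Vf - 1/Vm = 1/1500 - 1/5785 = 0.00049381
phi = 0.00022146 / 0.00049381 = 0.4485

0.4485


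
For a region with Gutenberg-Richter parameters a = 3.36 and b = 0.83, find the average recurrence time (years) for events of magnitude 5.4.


log10(N) = 3.36 - 0.83*5.4 = -1.122
N = 10^-1.122 = 0.075509
T = 1/N = 1/0.075509 = 13.2434 years

13.2434


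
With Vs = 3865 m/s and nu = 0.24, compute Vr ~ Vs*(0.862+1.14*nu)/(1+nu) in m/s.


Numerator factor = 0.862 + 1.14*0.24 = 1.1356
Denominator = 1 + 0.24 = 1.24
Vr = 3865 * 1.1356 / 1.24 = 3539.59 m/s

3539.59


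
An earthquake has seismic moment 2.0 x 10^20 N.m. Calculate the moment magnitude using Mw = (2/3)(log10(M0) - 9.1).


log10(M0) = log10(2.0 x 10^20) = 20.301
Mw = 2/3 * (20.301 - 9.1)
= 2/3 * 11.201
= 7.47

7.47


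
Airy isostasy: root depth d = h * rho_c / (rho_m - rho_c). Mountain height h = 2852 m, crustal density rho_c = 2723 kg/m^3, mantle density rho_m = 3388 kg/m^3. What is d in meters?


rho_m - rho_c = 3388 - 2723 = 665
d = 2852 * 2723 / 665
= 7765996 / 665
= 11678.19 m

11678.19


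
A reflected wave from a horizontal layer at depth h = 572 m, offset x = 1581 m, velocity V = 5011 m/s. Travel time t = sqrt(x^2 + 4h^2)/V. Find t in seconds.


x^2 + 4h^2 = 1581^2 + 4*572^2 = 2499561 + 1308736 = 3808297
sqrt(3808297) = 1951.4858
t = 1951.4858 / 5011 = 0.3894 s

0.3894


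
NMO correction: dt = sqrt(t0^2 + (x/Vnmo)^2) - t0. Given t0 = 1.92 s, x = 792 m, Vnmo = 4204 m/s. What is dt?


x/Vnmo = 792/4204 = 0.188392
(x/Vnmo)^2 = 0.035492
t0^2 = 3.6864
sqrt(3.6864 + 0.035492) = 1.92922
dt = 1.92922 - 1.92 = 0.00922

0.00922


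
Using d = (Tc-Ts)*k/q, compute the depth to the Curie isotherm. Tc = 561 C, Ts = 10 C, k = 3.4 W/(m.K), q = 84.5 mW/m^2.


T_Curie - T_surf = 561 - 10 = 551 C
Convert q to W/m^2: 84.5 mW/m^2 = 0.0845 W/m^2
d = 551 * 3.4 / 0.0845 = 22170.41 m

22170.41


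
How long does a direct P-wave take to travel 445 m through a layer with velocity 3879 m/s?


t = x / V
= 445 / 3879
= 0.1147 s

0.1147


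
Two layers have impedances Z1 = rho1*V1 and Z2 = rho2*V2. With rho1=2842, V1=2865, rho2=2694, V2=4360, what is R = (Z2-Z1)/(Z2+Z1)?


Z1 = 2842 * 2865 = 8142330
Z2 = 2694 * 4360 = 11745840
R = (11745840 - 8142330) / (11745840 + 8142330) = 3603510 / 19888170 = 0.1812

0.1812


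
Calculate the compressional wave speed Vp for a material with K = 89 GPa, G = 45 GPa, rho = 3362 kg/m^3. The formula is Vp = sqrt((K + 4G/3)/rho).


First compute the effective modulus:
K + 4G/3 = 89e9 + 4*45e9/3 = 149000000000.0 Pa
Then divide by density:
149000000000.0 / 3362 = 44318857.8227 Pa/(kg/m^3)
Take the square root:
Vp = sqrt(44318857.8227) = 6657.24 m/s

6657.24


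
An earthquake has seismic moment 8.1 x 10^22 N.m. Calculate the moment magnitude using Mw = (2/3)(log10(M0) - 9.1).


log10(M0) = log10(8.1 x 10^22) = 22.9085
Mw = 2/3 * (22.9085 - 9.1)
= 2/3 * 13.8085
= 9.21

9.21


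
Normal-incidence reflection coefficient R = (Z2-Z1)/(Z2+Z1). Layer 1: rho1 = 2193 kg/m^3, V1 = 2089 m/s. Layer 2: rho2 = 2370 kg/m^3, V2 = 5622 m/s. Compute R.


Z1 = 2193 * 2089 = 4581177
Z2 = 2370 * 5622 = 13324140
R = (13324140 - 4581177) / (13324140 + 4581177) = 8742963 / 17905317 = 0.4883

0.4883


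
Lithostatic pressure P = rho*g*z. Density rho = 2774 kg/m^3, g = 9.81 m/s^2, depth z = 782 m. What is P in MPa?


P = rho * g * z / 1e6
= 2774 * 9.81 * 782 / 1e6
= 21280519.08 / 1e6
= 21.2805 MPa

21.2805


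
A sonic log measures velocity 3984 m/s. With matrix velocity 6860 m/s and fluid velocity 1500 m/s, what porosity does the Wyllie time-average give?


1/V - 1/Vm = 1/3984 - 1/6860 = 0.00010523
1/Vf - 1/Vm = 1/1500 - 1/6860 = 0.00052089
phi = 0.00010523 / 0.00052089 = 0.202

0.202


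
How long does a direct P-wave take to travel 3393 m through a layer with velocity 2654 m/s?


t = x / V
= 3393 / 2654
= 1.2784 s

1.2784


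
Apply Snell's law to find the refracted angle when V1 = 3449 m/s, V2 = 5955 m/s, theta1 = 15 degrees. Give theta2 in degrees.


sin(theta1) = sin(15 deg) = 0.258819
sin(theta2) = V2/V1 * sin(theta1) = 5955/3449 * 0.258819 = 0.446874
theta2 = arcsin(0.446874) = 26.5433 degrees

26.5433


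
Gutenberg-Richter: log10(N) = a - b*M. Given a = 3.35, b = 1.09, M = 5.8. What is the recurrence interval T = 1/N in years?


log10(N) = 3.35 - 1.09*5.8 = -2.972
N = 10^-2.972 = 0.001067
T = 1/N = 1/0.001067 = 937.562 years

937.562


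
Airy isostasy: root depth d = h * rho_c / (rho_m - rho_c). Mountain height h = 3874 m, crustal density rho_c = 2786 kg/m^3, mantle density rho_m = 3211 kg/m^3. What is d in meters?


rho_m - rho_c = 3211 - 2786 = 425
d = 3874 * 2786 / 425
= 10792964 / 425
= 25395.21 m

25395.21


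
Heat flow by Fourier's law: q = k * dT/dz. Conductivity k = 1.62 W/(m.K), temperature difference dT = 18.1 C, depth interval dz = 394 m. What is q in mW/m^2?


q = k * dT / dz * 1000
= 1.62 * 18.1 / 394 * 1000
= 0.074421 * 1000
= 74.4213 mW/m^2

74.4213


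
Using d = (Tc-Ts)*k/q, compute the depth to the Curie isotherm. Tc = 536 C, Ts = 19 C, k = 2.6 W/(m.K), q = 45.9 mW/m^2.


T_Curie - T_surf = 536 - 19 = 517 C
Convert q to W/m^2: 45.9 mW/m^2 = 0.0459 W/m^2
d = 517 * 2.6 / 0.0459 = 29285.4 m

29285.4


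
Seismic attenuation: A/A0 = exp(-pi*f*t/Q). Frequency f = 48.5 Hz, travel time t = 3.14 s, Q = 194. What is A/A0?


pi*f*t/Q = pi*48.5*3.14/194 = 2.46615
A/A0 = exp(-2.46615) = 0.084911

0.084911


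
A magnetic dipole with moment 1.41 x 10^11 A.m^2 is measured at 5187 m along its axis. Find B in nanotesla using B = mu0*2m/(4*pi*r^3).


m = 1.41 x 10^11 = 141000000000 A.m^2
2m = 282000000000 A.m^2
r^3 = 5187^3 = 139556074203
B = (4pi*10^-7) * 282000000000 / (4*pi * 139556074203) * 1e9
= 354371.651325 / 1753713349919.91 * 1e9
= 202.0693 nT

202.0693


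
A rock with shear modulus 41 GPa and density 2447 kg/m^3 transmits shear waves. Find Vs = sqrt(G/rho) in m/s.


Convert G to Pa: G = 41e9 Pa
Compute G/rho = 41e9 / 2447 = 16755210.4618
Vs = sqrt(16755210.4618) = 4093.31 m/s

4093.31


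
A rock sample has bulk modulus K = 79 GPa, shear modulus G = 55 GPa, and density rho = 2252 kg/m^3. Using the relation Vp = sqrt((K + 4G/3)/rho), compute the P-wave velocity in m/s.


First compute the effective modulus:
K + 4G/3 = 79e9 + 4*55e9/3 = 152333333333.33 Pa
Then divide by density:
152333333333.33 / 2252 = 67643576.0805 Pa/(kg/m^3)
Take the square root:
Vp = sqrt(67643576.0805) = 8224.57 m/s

8224.57


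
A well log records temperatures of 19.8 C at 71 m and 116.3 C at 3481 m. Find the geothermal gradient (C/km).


dT = 116.3 - 19.8 = 96.5 C
dz = 3481 - 71 = 3410 m
gradient = dT/dz * 1000 = 96.5/3410 * 1000 = 28.2991 C/km

28.2991


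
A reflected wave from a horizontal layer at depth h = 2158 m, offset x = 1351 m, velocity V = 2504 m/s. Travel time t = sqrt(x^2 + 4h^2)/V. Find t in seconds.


x^2 + 4h^2 = 1351^2 + 4*2158^2 = 1825201 + 18627856 = 20453057
sqrt(20453057) = 4522.5056
t = 4522.5056 / 2504 = 1.8061 s

1.8061


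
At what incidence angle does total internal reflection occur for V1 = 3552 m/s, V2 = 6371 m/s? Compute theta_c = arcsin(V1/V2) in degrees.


V1/V2 = 3552/6371 = 0.557526
theta_c = arcsin(0.557526) = 33.8849 degrees

33.8849


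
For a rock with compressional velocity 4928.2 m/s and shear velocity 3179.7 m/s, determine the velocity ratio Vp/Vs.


Vp/Vs = 4928.2 / 3179.7
= 1.5499

1.5499


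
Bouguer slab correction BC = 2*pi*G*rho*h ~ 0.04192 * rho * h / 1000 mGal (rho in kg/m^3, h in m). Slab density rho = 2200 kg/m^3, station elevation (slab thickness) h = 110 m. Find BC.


BC = 0.04192 * rho * h / 1000
= 0.04192 * 2200 * 110 / 1000
= 10.1446 mGal

10.1446


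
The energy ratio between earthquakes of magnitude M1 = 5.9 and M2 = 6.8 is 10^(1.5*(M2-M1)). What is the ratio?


M2 - M1 = 6.8 - 5.9 = 0.9
1.5 * 0.9 = 1.35
ratio = 10^1.35 = 22.39

22.39


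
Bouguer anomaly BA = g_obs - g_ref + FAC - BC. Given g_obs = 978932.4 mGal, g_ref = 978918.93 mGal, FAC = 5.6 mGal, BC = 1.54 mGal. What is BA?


BA = g_obs - g_ref + FAC - BC
= 978932.4 - 978918.93 + 5.6 - 1.54
= 17.53 mGal

17.53


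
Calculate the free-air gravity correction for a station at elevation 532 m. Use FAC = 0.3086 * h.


FAC = 0.3086 * h
= 0.3086 * 532
= 164.1752 mGal

164.1752


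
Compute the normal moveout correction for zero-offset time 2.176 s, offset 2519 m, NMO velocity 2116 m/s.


x/Vnmo = 2519/2116 = 1.190454
(x/Vnmo)^2 = 1.41718
t0^2 = 4.734976
sqrt(4.734976 + 1.41718) = 2.480354
dt = 2.480354 - 2.176 = 0.304354

0.304354


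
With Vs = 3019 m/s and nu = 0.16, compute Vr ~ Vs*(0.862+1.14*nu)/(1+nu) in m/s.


Numerator factor = 0.862 + 1.14*0.16 = 1.0444
Denominator = 1 + 0.16 = 1.16
Vr = 3019 * 1.0444 / 1.16 = 2718.14 m/s

2718.14


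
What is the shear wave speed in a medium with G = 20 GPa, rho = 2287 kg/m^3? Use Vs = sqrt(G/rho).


Convert G to Pa: G = 20e9 Pa
Compute G/rho = 20e9 / 2287 = 8745080.892
Vs = sqrt(8745080.892) = 2957.21 m/s

2957.21


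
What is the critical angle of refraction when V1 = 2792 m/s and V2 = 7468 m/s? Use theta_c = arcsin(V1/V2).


V1/V2 = 2792/7468 = 0.373862
theta_c = arcsin(0.373862) = 21.954 degrees

21.954


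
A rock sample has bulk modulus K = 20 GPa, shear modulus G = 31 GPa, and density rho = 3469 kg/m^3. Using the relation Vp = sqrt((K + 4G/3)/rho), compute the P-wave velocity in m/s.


First compute the effective modulus:
K + 4G/3 = 20e9 + 4*31e9/3 = 61333333333.33 Pa
Then divide by density:
61333333333.33 / 3469 = 17680407.4181 Pa/(kg/m^3)
Take the square root:
Vp = sqrt(17680407.4181) = 4204.81 m/s

4204.81


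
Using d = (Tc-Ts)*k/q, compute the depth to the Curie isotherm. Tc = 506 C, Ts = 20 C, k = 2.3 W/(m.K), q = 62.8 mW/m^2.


T_Curie - T_surf = 506 - 20 = 486 C
Convert q to W/m^2: 62.8 mW/m^2 = 0.0628 W/m^2
d = 486 * 2.3 / 0.0628 = 17799.36 m

17799.36


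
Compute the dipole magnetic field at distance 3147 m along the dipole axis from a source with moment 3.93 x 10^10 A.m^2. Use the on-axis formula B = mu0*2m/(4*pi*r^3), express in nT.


m = 3.93 x 10^10 = 39300000000 A.m^2
2m = 78600000000 A.m^2
r^3 = 3147^3 = 31166657523
B = (4pi*10^-7) * 78600000000 / (4*pi * 31166657523) * 1e9
= 98771.673029 / 391651769244.82 * 1e9
= 252.1926 nT

252.1926


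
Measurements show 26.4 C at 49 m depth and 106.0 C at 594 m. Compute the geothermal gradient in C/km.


dT = 106.0 - 26.4 = 79.6 C
dz = 594 - 49 = 545 m
gradient = dT/dz * 1000 = 79.6/545 * 1000 = 146.055 C/km

146.055


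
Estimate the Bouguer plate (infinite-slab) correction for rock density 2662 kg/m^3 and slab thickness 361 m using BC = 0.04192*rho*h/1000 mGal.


BC = 0.04192 * rho * h / 1000
= 0.04192 * 2662 * 361 / 1000
= 40.2844 mGal

40.2844


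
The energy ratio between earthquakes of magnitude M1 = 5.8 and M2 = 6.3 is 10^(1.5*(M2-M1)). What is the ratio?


M2 - M1 = 6.3 - 5.8 = 0.5
1.5 * 0.5 = 0.75
ratio = 10^0.75 = 5.62

5.62


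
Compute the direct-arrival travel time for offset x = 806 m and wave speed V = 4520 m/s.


t = x / V
= 806 / 4520
= 0.1783 s

0.1783


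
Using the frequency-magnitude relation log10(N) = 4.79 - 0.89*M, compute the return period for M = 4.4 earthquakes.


log10(N) = 4.79 - 0.89*4.4 = 0.874
N = 10^0.874 = 7.481695
T = 1/N = 1/7.481695 = 0.1337 years

0.1337


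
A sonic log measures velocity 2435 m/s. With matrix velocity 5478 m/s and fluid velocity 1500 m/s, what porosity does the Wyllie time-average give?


1/V - 1/Vm = 1/2435 - 1/5478 = 0.00022813
1/Vf - 1/Vm = 1/1500 - 1/5478 = 0.00048412
phi = 0.00022813 / 0.00048412 = 0.4712

0.4712


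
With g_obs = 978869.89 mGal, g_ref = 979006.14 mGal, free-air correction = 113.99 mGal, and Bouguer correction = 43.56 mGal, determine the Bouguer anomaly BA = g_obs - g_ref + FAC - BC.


BA = g_obs - g_ref + FAC - BC
= 978869.89 - 979006.14 + 113.99 - 43.56
= -65.82 mGal

-65.82


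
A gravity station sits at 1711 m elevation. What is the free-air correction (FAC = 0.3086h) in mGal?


FAC = 0.3086 * h
= 0.3086 * 1711
= 528.0146 mGal

528.0146


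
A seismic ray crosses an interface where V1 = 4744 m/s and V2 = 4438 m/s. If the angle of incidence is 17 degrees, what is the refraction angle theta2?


sin(theta1) = sin(17 deg) = 0.292372
sin(theta2) = V2/V1 * sin(theta1) = 4438/4744 * 0.292372 = 0.273513
theta2 = arcsin(0.273513) = 15.8734 degrees

15.8734


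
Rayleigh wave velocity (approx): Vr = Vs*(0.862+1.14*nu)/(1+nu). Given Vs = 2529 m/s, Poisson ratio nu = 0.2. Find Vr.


Numerator factor = 0.862 + 1.14*0.2 = 1.09
Denominator = 1 + 0.2 = 1.2
Vr = 2529 * 1.09 / 1.2 = 2297.17 m/s

2297.17


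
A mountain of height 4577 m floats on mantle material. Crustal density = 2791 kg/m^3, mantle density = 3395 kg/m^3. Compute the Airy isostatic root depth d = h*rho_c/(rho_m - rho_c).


rho_m - rho_c = 3395 - 2791 = 604
d = 4577 * 2791 / 604
= 12774407 / 604
= 21149.68 m

21149.68


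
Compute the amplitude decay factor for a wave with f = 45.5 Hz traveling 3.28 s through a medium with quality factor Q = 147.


pi*f*t/Q = pi*45.5*3.28/147 = 3.189465
A/A0 = exp(-3.189465) = 0.041194

0.041194


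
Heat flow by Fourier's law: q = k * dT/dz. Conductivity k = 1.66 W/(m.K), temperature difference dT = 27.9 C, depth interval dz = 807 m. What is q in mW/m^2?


q = k * dT / dz * 1000
= 1.66 * 27.9 / 807 * 1000
= 0.05739 * 1000
= 57.3903 mW/m^2

57.3903


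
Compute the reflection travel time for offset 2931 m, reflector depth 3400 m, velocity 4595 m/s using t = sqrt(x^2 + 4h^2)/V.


x^2 + 4h^2 = 2931^2 + 4*3400^2 = 8590761 + 46240000 = 54830761
sqrt(54830761) = 7404.7796
t = 7404.7796 / 4595 = 1.6115 s

1.6115


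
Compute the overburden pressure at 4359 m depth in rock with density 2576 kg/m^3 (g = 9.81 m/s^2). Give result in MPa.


P = rho * g * z / 1e6
= 2576 * 9.81 * 4359 / 1e6
= 110154371.04 / 1e6
= 110.1544 MPa

110.1544


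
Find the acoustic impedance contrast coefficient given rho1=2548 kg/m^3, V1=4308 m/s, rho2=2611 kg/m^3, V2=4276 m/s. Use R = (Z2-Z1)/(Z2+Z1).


Z1 = 2548 * 4308 = 10976784
Z2 = 2611 * 4276 = 11164636
R = (11164636 - 10976784) / (11164636 + 10976784) = 187852 / 22141420 = 0.0085

0.0085


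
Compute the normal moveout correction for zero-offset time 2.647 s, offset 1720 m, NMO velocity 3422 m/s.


x/Vnmo = 1720/3422 = 0.50263
(x/Vnmo)^2 = 0.252637
t0^2 = 7.006609
sqrt(7.006609 + 0.252637) = 2.694299
dt = 2.694299 - 2.647 = 0.047299

0.047299


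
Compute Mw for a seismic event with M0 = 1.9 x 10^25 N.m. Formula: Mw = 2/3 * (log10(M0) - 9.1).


log10(M0) = log10(1.9 x 10^25) = 25.2788
Mw = 2/3 * (25.2788 - 9.1)
= 2/3 * 16.1788
= 10.79

10.79


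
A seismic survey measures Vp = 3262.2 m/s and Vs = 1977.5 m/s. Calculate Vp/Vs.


Vp/Vs = 3262.2 / 1977.5
= 1.6497

1.6497


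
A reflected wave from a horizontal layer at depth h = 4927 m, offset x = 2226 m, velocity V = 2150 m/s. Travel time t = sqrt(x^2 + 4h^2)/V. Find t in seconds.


x^2 + 4h^2 = 2226^2 + 4*4927^2 = 4955076 + 97101316 = 102056392
sqrt(102056392) = 10102.2964
t = 10102.2964 / 2150 = 4.6987 s

4.6987


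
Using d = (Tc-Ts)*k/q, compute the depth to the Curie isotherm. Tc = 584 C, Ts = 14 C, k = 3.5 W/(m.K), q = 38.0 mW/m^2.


T_Curie - T_surf = 584 - 14 = 570 C
Convert q to W/m^2: 38.0 mW/m^2 = 0.038 W/m^2
d = 570 * 3.5 / 0.038 = 52500.0 m

52500.0


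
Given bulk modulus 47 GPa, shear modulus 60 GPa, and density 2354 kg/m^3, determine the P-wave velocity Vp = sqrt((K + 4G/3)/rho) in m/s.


First compute the effective modulus:
K + 4G/3 = 47e9 + 4*60e9/3 = 127000000000.0 Pa
Then divide by density:
127000000000.0 / 2354 = 53950722.175 Pa/(kg/m^3)
Take the square root:
Vp = sqrt(53950722.175) = 7345.12 m/s

7345.12


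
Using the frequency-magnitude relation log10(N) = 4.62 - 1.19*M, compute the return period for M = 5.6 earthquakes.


log10(N) = 4.62 - 1.19*5.6 = -2.044
N = 10^-2.044 = 0.009036
T = 1/N = 1/0.009036 = 110.6624 years

110.6624


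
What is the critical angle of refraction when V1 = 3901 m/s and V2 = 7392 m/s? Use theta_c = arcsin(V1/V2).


V1/V2 = 3901/7392 = 0.527733
theta_c = arcsin(0.527733) = 31.8524 degrees

31.8524


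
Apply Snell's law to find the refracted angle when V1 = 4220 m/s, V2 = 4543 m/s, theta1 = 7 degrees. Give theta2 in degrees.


sin(theta1) = sin(7 deg) = 0.121869
sin(theta2) = V2/V1 * sin(theta1) = 4543/4220 * 0.121869 = 0.131197
theta2 = arcsin(0.131197) = 7.5388 degrees

7.5388


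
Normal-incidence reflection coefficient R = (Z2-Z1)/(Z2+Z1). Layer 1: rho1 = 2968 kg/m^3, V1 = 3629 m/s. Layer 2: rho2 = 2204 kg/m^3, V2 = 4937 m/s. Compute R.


Z1 = 2968 * 3629 = 10770872
Z2 = 2204 * 4937 = 10881148
R = (10881148 - 10770872) / (10881148 + 10770872) = 110276 / 21652020 = 0.0051

0.0051


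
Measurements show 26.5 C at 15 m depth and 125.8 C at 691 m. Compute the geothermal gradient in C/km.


dT = 125.8 - 26.5 = 99.3 C
dz = 691 - 15 = 676 m
gradient = dT/dz * 1000 = 99.3/676 * 1000 = 146.8935 C/km

146.8935


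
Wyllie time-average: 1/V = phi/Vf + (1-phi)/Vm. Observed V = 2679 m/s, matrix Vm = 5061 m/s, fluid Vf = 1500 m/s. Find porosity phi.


1/V - 1/Vm = 1/2679 - 1/5061 = 0.00017568
1/Vf - 1/Vm = 1/1500 - 1/5061 = 0.00046908
phi = 0.00017568 / 0.00046908 = 0.3745

0.3745


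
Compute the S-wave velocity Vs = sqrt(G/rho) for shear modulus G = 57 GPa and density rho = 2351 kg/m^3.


Convert G to Pa: G = 57e9 Pa
Compute G/rho = 57e9 / 2351 = 24245002.1268
Vs = sqrt(24245002.1268) = 4923.92 m/s

4923.92


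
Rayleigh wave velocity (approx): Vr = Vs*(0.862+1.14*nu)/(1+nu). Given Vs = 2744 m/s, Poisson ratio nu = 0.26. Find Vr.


Numerator factor = 0.862 + 1.14*0.26 = 1.1584
Denominator = 1 + 0.26 = 1.26
Vr = 2744 * 1.1584 / 1.26 = 2522.74 m/s

2522.74


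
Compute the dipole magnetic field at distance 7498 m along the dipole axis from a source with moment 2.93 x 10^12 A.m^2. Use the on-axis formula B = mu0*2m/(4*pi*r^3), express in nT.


m = 2.93 x 10^12 = 2930000000000 A.m^2
2m = 5860000000000 A.m^2
r^3 = 7498^3 = 421537589992
B = (4pi*10^-7) * 5860000000000 / (4*pi * 421537589992) * 1e9
= 7363893.180014 / 5297197583723.25 * 1e9
= 1390.1489 nT

1390.1489


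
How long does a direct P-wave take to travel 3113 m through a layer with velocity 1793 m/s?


t = x / V
= 3113 / 1793
= 1.7362 s

1.7362


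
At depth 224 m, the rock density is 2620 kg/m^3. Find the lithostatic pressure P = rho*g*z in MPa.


P = rho * g * z / 1e6
= 2620 * 9.81 * 224 / 1e6
= 5757292.8 / 1e6
= 5.7573 MPa

5.7573


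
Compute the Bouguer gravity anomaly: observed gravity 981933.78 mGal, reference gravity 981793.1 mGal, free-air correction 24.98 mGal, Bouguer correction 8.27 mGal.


BA = g_obs - g_ref + FAC - BC
= 981933.78 - 981793.1 + 24.98 - 8.27
= 157.39 mGal

157.39


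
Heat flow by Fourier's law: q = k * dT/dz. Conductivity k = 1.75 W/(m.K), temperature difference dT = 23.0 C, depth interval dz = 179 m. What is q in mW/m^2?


q = k * dT / dz * 1000
= 1.75 * 23.0 / 179 * 1000
= 0.22486 * 1000
= 224.8603 mW/m^2

224.8603


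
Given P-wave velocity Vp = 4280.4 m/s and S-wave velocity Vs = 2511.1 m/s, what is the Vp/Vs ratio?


Vp/Vs = 4280.4 / 2511.1
= 1.7046

1.7046


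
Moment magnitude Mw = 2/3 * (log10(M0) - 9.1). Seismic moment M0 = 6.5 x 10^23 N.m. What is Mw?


log10(M0) = log10(6.5 x 10^23) = 23.8129
Mw = 2/3 * (23.8129 - 9.1)
= 2/3 * 14.7129
= 9.81

9.81


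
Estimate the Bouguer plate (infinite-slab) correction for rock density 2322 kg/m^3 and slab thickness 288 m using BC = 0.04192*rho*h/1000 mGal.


BC = 0.04192 * rho * h / 1000
= 0.04192 * 2322 * 288 / 1000
= 28.0334 mGal

28.0334


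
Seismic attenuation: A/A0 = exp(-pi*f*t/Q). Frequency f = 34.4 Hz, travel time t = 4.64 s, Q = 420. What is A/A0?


pi*f*t/Q = pi*34.4*4.64/420 = 1.193925
A/A0 = exp(-1.193925) = 0.30303

0.30303


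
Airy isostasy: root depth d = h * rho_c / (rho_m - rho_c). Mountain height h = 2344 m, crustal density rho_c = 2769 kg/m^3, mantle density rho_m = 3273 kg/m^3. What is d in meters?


rho_m - rho_c = 3273 - 2769 = 504
d = 2344 * 2769 / 504
= 6490536 / 504
= 12878.05 m

12878.05


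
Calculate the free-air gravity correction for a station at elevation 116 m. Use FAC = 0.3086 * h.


FAC = 0.3086 * h
= 0.3086 * 116
= 35.7976 mGal

35.7976


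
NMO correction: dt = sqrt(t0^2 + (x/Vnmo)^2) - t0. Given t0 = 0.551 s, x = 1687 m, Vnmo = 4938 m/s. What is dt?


x/Vnmo = 1687/4938 = 0.341636
(x/Vnmo)^2 = 0.116715
t0^2 = 0.303601
sqrt(0.303601 + 0.116715) = 0.648318
dt = 0.648318 - 0.551 = 0.097318

0.097318


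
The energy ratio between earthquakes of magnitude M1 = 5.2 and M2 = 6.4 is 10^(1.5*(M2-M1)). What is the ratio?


M2 - M1 = 6.4 - 5.2 = 1.2
1.5 * 1.2 = 1.8
ratio = 10^1.8 = 63.1

63.1


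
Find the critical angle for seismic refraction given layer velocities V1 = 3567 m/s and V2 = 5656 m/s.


V1/V2 = 3567/5656 = 0.630658
theta_c = arcsin(0.630658) = 39.0987 degrees

39.0987


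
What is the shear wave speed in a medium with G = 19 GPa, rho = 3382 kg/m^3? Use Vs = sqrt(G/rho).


Convert G to Pa: G = 19e9 Pa
Compute G/rho = 19e9 / 3382 = 5617977.5281
Vs = sqrt(5617977.5281) = 2370.23 m/s

2370.23


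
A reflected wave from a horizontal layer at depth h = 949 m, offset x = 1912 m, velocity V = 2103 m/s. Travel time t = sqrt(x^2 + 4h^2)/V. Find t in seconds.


x^2 + 4h^2 = 1912^2 + 4*949^2 = 3655744 + 3602404 = 7258148
sqrt(7258148) = 2694.095
t = 2694.095 / 2103 = 1.2811 s

1.2811


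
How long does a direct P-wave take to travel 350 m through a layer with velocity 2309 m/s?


t = x / V
= 350 / 2309
= 0.1516 s

0.1516


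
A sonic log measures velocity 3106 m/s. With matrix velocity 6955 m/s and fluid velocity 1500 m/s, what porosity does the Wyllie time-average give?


1/V - 1/Vm = 1/3106 - 1/6955 = 0.00017818
1/Vf - 1/Vm = 1/1500 - 1/6955 = 0.00052289
phi = 0.00017818 / 0.00052289 = 0.3408

0.3408


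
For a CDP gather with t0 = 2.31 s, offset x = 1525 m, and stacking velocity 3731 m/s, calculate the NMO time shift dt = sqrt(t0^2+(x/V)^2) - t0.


x/Vnmo = 1525/3731 = 0.408738
(x/Vnmo)^2 = 0.167066
t0^2 = 5.3361
sqrt(5.3361 + 0.167066) = 2.345883
dt = 2.345883 - 2.31 = 0.035883

0.035883


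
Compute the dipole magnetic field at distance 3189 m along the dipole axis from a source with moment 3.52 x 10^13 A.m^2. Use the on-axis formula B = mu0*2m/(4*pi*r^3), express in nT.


m = 3.52 x 10^13 = 35200000000000 A.m^2
2m = 70400000000000 A.m^2
r^3 = 3189^3 = 32431240269
B = (4pi*10^-7) * 70400000000000 / (4*pi * 32431240269) * 1e9
= 88467249.125089 / 407542984703.58 * 1e9
= 217074.646 nT

217074.646


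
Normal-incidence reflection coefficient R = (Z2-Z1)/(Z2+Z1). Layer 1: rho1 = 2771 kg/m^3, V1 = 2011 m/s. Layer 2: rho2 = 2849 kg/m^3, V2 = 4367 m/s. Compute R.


Z1 = 2771 * 2011 = 5572481
Z2 = 2849 * 4367 = 12441583
R = (12441583 - 5572481) / (12441583 + 5572481) = 6869102 / 18014064 = 0.3813

0.3813


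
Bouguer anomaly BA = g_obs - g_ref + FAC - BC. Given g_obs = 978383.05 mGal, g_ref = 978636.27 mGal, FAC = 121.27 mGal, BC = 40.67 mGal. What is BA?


BA = g_obs - g_ref + FAC - BC
= 978383.05 - 978636.27 + 121.27 - 40.67
= -172.62 mGal

-172.62


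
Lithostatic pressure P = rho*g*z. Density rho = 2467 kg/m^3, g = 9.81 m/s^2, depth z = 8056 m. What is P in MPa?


P = rho * g * z / 1e6
= 2467 * 9.81 * 8056 / 1e6
= 194965431.12 / 1e6
= 194.9654 MPa

194.9654


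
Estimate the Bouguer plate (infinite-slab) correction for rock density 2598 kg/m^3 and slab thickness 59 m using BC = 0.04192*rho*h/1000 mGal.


BC = 0.04192 * rho * h / 1000
= 0.04192 * 2598 * 59 / 1000
= 6.4256 mGal

6.4256


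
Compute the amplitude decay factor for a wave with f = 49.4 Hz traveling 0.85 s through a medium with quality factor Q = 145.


pi*f*t/Q = pi*49.4*0.85/145 = 0.909762
A/A0 = exp(-0.909762) = 0.40262

0.40262


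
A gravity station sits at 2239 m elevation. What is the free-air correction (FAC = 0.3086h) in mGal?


FAC = 0.3086 * h
= 0.3086 * 2239
= 690.9554 mGal

690.9554


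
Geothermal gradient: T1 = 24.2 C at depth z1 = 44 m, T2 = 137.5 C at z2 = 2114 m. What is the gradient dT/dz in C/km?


dT = 137.5 - 24.2 = 113.3 C
dz = 2114 - 44 = 2070 m
gradient = dT/dz * 1000 = 113.3/2070 * 1000 = 54.7343 C/km

54.7343


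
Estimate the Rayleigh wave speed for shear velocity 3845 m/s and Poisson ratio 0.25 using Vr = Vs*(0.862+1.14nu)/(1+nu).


Numerator factor = 0.862 + 1.14*0.25 = 1.147
Denominator = 1 + 0.25 = 1.25
Vr = 3845 * 1.147 / 1.25 = 3528.17 m/s

3528.17


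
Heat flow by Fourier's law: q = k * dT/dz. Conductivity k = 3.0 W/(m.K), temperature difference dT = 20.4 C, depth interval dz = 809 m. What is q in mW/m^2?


q = k * dT / dz * 1000
= 3.0 * 20.4 / 809 * 1000
= 0.075649 * 1000
= 75.6489 mW/m^2

75.6489


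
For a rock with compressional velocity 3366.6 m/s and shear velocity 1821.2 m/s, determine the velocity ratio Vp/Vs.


Vp/Vs = 3366.6 / 1821.2
= 1.8486

1.8486


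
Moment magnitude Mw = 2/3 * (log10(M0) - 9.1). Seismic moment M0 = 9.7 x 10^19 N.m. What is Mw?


log10(M0) = log10(9.7 x 10^19) = 19.9868
Mw = 2/3 * (19.9868 - 9.1)
= 2/3 * 10.8868
= 7.26

7.26


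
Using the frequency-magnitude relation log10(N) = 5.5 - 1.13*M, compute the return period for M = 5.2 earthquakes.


log10(N) = 5.5 - 1.13*5.2 = -0.376
N = 10^-0.376 = 0.420727
T = 1/N = 1/0.420727 = 2.3768 years

2.3768


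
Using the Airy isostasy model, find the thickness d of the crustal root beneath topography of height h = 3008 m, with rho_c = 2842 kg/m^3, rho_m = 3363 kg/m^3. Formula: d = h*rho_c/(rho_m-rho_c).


rho_m - rho_c = 3363 - 2842 = 521
d = 3008 * 2842 / 521
= 8548736 / 521
= 16408.32 m

16408.32


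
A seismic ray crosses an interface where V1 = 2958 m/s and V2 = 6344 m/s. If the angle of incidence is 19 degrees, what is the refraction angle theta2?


sin(theta1) = sin(19 deg) = 0.325568
sin(theta2) = V2/V1 * sin(theta1) = 6344/2958 * 0.325568 = 0.698244
theta2 = arcsin(0.698244) = 44.2863 degrees

44.2863


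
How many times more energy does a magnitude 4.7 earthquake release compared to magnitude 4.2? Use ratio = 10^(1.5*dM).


M2 - M1 = 4.7 - 4.2 = 0.5
1.5 * 0.5 = 0.75
ratio = 10^0.75 = 5.62

5.62


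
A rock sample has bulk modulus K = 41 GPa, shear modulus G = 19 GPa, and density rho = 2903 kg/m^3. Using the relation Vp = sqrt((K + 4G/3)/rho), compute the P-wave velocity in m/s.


First compute the effective modulus:
K + 4G/3 = 41e9 + 4*19e9/3 = 66333333333.33 Pa
Then divide by density:
66333333333.33 / 2903 = 22849925.3646 Pa/(kg/m^3)
Take the square root:
Vp = sqrt(22849925.3646) = 4780.16 m/s

4780.16


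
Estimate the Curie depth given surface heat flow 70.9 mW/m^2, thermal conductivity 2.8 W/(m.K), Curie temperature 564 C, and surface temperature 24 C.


T_Curie - T_surf = 564 - 24 = 540 C
Convert q to W/m^2: 70.9 mW/m^2 = 0.0709 W/m^2
d = 540 * 2.8 / 0.0709 = 21325.81 m

21325.81


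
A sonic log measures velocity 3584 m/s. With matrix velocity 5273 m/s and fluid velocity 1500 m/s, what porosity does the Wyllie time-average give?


1/V - 1/Vm = 1/3584 - 1/5273 = 8.937e-05
1/Vf - 1/Vm = 1/1500 - 1/5273 = 0.00047702
phi = 8.937e-05 / 0.00047702 = 0.1874

0.1874


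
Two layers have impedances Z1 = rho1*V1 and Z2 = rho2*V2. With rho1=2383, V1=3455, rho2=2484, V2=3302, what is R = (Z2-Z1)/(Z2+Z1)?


Z1 = 2383 * 3455 = 8233265
Z2 = 2484 * 3302 = 8202168
R = (8202168 - 8233265) / (8202168 + 8233265) = -31097 / 16435433 = -0.0019

-0.0019


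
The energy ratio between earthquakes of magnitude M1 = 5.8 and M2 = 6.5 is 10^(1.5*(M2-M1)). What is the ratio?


M2 - M1 = 6.5 - 5.8 = 0.7
1.5 * 0.7 = 1.05
ratio = 10^1.05 = 11.22

11.22


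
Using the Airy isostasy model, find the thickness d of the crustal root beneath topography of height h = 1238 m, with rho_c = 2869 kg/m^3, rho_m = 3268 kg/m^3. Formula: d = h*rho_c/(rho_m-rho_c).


rho_m - rho_c = 3268 - 2869 = 399
d = 1238 * 2869 / 399
= 3551822 / 399
= 8901.81 m

8901.81


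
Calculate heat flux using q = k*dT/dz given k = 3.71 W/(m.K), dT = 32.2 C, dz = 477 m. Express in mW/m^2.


q = k * dT / dz * 1000
= 3.71 * 32.2 / 477 * 1000
= 0.250444 * 1000
= 250.4444 mW/m^2

250.4444


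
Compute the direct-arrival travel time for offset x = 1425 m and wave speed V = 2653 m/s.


t = x / V
= 1425 / 2653
= 0.5371 s

0.5371


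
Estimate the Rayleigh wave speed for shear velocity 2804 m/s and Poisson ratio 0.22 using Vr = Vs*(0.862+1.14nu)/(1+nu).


Numerator factor = 0.862 + 1.14*0.22 = 1.1128
Denominator = 1 + 0.22 = 1.22
Vr = 2804 * 1.1128 / 1.22 = 2557.62 m/s

2557.62


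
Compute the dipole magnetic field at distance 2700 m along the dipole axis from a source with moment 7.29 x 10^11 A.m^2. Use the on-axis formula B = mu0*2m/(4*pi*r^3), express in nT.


m = 7.29 x 10^11 = 729000000000 A.m^2
2m = 1458000000000 A.m^2
r^3 = 2700^3 = 19683000000
B = (4pi*10^-7) * 1458000000000 / (4*pi * 19683000000) * 1e9
= 1832176.835574 / 247343872802.43 * 1e9
= 7407.4074 nT

7407.4074


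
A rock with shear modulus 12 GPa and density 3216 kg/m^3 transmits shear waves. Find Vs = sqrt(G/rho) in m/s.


Convert G to Pa: G = 12e9 Pa
Compute G/rho = 12e9 / 3216 = 3731343.2836
Vs = sqrt(3731343.2836) = 1931.67 m/s

1931.67


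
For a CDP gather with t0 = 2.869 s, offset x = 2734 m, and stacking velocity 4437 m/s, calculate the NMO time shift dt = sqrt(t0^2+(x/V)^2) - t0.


x/Vnmo = 2734/4437 = 0.616182
(x/Vnmo)^2 = 0.37968
t0^2 = 8.231161
sqrt(8.231161 + 0.37968) = 2.934424
dt = 2.934424 - 2.869 = 0.065424

0.065424


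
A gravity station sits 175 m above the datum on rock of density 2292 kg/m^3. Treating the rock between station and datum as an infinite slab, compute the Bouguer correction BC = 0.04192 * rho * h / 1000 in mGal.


BC = 0.04192 * rho * h / 1000
= 0.04192 * 2292 * 175 / 1000
= 16.8141 mGal

16.8141


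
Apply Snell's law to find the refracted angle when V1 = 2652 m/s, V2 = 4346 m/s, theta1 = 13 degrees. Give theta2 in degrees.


sin(theta1) = sin(13 deg) = 0.224951
sin(theta2) = V2/V1 * sin(theta1) = 4346/2652 * 0.224951 = 0.368642
theta2 = arcsin(0.368642) = 21.6319 degrees

21.6319


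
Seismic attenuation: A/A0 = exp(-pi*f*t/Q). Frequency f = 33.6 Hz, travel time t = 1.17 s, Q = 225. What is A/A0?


pi*f*t/Q = pi*33.6*1.17/225 = 0.548899
A/A0 = exp(-0.548899) = 0.577585

0.577585


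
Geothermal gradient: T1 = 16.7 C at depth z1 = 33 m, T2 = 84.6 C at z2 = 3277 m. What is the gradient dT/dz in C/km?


dT = 84.6 - 16.7 = 67.9 C
dz = 3277 - 33 = 3244 m
gradient = dT/dz * 1000 = 67.9/3244 * 1000 = 20.9309 C/km

20.9309
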